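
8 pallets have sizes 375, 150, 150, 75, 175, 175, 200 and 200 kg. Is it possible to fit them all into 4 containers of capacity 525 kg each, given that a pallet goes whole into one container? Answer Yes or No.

Yes

A valid assignment using 3 containers:
  container 1: 375 + 150 = 525
  container 2: 200 + 200 + 75 = 475
  container 3: 175 + 175 + 150 = 500
That uses only 3 ≤ 4, so 4 containers are enough.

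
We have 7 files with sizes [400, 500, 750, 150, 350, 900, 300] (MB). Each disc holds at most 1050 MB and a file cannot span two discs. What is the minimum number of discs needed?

Total = 900 + 750 + 500 + 400 + 350 + 300 + 150 = 3350 MB.
Lower bound: ⌈3350/1050⌉ = 4 discs.
A packing using 4 discs:
  disc 1: 900 + 150 = 1050
  disc 2: 750 + 300 = 1050
  disc 3: 500 + 400 = 900
  disc 4: 350 = 350
This matches the lower bound, so 4 is optimal.

4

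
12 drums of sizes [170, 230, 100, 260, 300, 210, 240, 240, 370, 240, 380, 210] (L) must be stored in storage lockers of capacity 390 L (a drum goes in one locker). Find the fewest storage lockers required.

Total = 380 + 370 + 300 + 260 + 240 + 240 + 240 + 230 + 210 + 210 + 170 + 100 = 2950 L.
Lower bound: ⌈2950/390⌉ = 8 storage lockers.
Also, 10 drums each exceed 195 L, and no two of those can share a locker, so at least 10 storage lockers are needed.
A packing using 10 storage lockers:
  locker 1: 380 = 380
  locker 2: 370 = 370
  locker 3: 300 = 300
  locker 4: 260 + 100 = 360
  locker 5: 240 = 240
  locker 6: 240 = 240
  locker 7: 240 = 240
  locker 8: 230 = 230
  locker 9: 210 + 170 = 380
  locker 10: 210 = 210
This matches the lower bound, so 10 is optimal.

10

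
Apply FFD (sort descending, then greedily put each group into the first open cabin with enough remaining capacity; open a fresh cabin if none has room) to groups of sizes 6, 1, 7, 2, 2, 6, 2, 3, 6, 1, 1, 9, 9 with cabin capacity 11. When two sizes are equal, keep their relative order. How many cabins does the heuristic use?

Sorted descending: 9, 9, 7, 6, 6, 6, 3, 2, 2, 2, 1, 1, 1.
  9 → cabin 1 (new)  [load 9/11]
  9 → cabin 2 (new)  [load 9/11]
  7 → cabin 3 (new)  [load 7/11]
  6 → cabin 4 (new)  [load 6/11]
  6 → cabin 5 (new)  [load 6/11]
  6 → cabin 6 (new)  [load 6/11]
  3 → cabin 3  [load 10/11]
  2 → cabin 1  [load 11/11]
  2 → cabin 2  [load 11/11]
  2 → cabin 4  [load 8/11]
  1 → cabin 3  [load 11/11]
  1 → cabin 4  [load 9/11]
  1 → cabin 4  [load 10/11]
6 cabins opened.

6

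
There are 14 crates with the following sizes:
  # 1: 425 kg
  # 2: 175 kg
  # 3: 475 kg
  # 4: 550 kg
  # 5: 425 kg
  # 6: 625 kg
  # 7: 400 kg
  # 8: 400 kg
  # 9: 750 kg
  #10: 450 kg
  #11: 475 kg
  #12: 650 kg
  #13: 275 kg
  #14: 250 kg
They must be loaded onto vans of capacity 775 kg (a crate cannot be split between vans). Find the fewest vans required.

11

Total = 750 + 650 + 625 + 550 + 475 + 475 + 450 + 425 + 425 + 400 + 400 + 275 + 250 + 175 = 6325 kg.
Lower bound: ⌈6325/775⌉ = 9 vans.
Also, 11 crates each exceed 775/2 kg, and no two of those can share a van, so at least 11 vans are needed.
A packing using 11 vans:
  van 1: 750 = 750
  van 2: 650 = 650
  van 3: 625 = 625
  van 4: 550 + 175 = 725
  van 5: 475 + 275 = 750
  van 6: 475 + 250 = 725
  van 7: 450 = 450
  van 8: 425 = 425
  van 9: 425 = 425
  van 10: 400 = 400
  van 11: 400 = 400
This matches the lower bound, so 11 is optimal.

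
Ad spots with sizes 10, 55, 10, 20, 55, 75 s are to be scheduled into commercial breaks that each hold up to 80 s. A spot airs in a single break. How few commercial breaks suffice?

Total = 75 + 55 + 55 + 20 + 10 + 10 = 225 s.
Lower bound: ⌈225/80⌉ = 3 commercial breaks.
A packing using 3 commercial breaks:
  break 1: 75 = 75
  break 2: 55 + 20 = 75
  break 3: 55 + 10 + 10 = 75
This matches the lower bound, so 3 is optimal.

3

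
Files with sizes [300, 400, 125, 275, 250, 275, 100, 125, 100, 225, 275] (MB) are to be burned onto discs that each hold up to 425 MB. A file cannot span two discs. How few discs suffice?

Total = 400 + 300 + 275 + 275 + 275 + 250 + 225 + 125 + 125 + 100 + 100 = 2450 MB.
Lower bound: ⌈2450/425⌉ = 6 discs.
Also, 7 files each exceed 425/2 MB, and no two of those can share a disc, so at least 7 discs are needed.
A packing using 7 discs:
  disc 1: 400 = 400
  disc 2: 300 + 125 = 425
  disc 3: 275 + 125 = 400
  disc 4: 275 + 100 = 375
  disc 5: 275 + 100 = 375
  disc 6: 250 = 250
  disc 7: 225 = 225
This matches the lower bound, so 7 is optimal.

7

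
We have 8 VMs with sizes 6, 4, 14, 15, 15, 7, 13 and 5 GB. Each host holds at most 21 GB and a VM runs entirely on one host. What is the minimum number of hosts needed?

Total = 15 + 15 + 14 + 13 + 7 + 6 + 5 + 4 = 79 GB.
Lower bound: ⌈79/21⌉ = 4 hosts.
A packing using 4 hosts:
  host 1: 15 + 6 = 21
  host 2: 15 + 5 = 20
  host 3: 14 + 7 = 21
  host 4: 13 + 4 = 17
This matches the lower bound, so 4 is optimal.

4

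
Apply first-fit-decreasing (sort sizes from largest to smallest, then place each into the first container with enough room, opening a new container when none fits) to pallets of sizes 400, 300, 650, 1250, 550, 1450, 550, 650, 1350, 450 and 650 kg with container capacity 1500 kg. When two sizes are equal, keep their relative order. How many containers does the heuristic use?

Sorted descending: 1450, 1350, 1250, 650, 650, 650, 550, 550, 450, 400, 300.
  1450 → container 1 (new)  [load 1450/1500]
  1350 → container 2 (new)  [load 1350/1500]
  1250 → container 3 (new)  [load 1250/1500]
  650 → container 4 (new)  [load 650/1500]
  650 → container 4  [load 1300/1500]
  650 → container 5 (new)  [load 650/1500]
  550 → container 5  [load 1200/1500]
  550 → container 6 (new)  [load 550/1500]
  450 → container 6  [load 1000/1500]
  400 → container 6  [load 1400/1500]
  300 → container 5  [load 1500/1500]
6 containers opened.

6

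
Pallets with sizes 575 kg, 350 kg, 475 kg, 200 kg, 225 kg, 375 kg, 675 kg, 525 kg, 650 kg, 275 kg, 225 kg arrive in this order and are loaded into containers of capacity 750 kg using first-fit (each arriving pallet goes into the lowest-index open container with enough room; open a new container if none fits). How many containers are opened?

7

  575 → container 1 (new)  [load 575/750]
  350 → container 2 (new)  [load 350/750]
  475 → container 3 (new)  [load 475/750]
  200 → container 2  [load 550/750]
  225 → container 3  [load 700/750]
  375 → container 4 (new)  [load 375/750]
  675 → container 5 (new)  [load 675/750]
  525 → container 6 (new)  [load 525/750]
  650 → container 7 (new)  [load 650/750]
  275 → container 4  [load 650/750]
  225 → container 6  [load 750/750]
7 containers opened.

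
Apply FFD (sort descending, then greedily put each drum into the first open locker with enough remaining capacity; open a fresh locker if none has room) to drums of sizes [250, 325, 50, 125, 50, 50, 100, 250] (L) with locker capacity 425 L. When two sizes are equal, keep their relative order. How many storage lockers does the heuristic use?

Sorted descending: 325, 250, 250, 125, 100, 50, 50, 50.
  325 → locker 1 (new)  [load 325/425]
  250 → locker 2 (new)  [load 250/425]
  250 → locker 3 (new)  [load 250/425]
  125 → locker 2  [load 375/425]
  100 → locker 1  [load 425/425]
  50 → locker 2  [load 425/425]
  50 → locker 3  [load 300/425]
  50 → locker 3  [load 350/425]
3 storage lockers opened.

3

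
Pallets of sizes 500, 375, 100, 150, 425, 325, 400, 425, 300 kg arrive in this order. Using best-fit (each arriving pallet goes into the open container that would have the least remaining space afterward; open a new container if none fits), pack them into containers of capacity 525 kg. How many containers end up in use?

7

  500 → container 1 (new)  [load 500/525]
  375 → container 2 (new)  [load 375/525]
  100 → container 2  [load 475/525]
  150 → container 3 (new)  [load 150/525]
  425 → container 4 (new)  [load 425/525]
  325 → container 3  [load 475/525]
  400 → container 5 (new)  [load 400/525]
  425 → container 6 (new)  [load 425/525]
  300 → container 7 (new)  [load 300/525]
7 containers opened.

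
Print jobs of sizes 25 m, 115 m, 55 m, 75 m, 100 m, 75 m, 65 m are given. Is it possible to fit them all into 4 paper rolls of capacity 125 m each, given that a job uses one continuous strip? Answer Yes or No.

No

Total = 510 m; ⌈510/125⌉ = 5.
At least 5 paper rolls are required, but only 4 are allowed.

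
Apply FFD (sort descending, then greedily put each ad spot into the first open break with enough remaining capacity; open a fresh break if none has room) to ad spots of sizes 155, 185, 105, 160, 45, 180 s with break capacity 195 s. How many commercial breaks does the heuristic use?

Sorted descending: 185, 180, 160, 155, 105, 45.
  185 → break 1 (new)  [load 185/195]
  180 → break 2 (new)  [load 180/195]
  160 → break 3 (new)  [load 160/195]
  155 → break 4 (new)  [load 155/195]
  105 → break 5 (new)  [load 105/195]
  45 → break 5  [load 150/195]
5 commercial breaks opened.

5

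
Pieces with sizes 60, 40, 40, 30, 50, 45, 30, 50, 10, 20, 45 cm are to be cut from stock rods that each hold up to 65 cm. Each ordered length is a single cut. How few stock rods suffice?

8

Total = 60 + 50 + 50 + 45 + 45 + 40 + 40 + 30 + 30 + 20 + 10 = 420 cm.
Lower bound: ⌈420/65⌉ = 7 stock rods.
A packing using 8 stock rods:
  stock rod 1: 60 = 60
  stock rod 2: 50 + 10 = 60
  stock rod 3: 50 = 50
  stock rod 4: 45 + 20 = 65
  stock rod 5: 45 = 45
  stock rod 6: 40 = 40
  stock rod 7: 40 = 40
  stock rod 8: 30 + 30 = 60
No arrangement into 7 stock rods stays within capacity, so 8 is optimal.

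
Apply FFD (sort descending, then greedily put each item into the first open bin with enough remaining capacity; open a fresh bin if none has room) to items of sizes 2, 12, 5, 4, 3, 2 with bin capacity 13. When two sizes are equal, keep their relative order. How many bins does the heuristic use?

3

Sorted descending: 12, 5, 4, 3, 2, 2.
  12 → bin 1 (new)  [load 12/13]
  5 → bin 2 (new)  [load 5/13]
  4 → bin 2  [load 9/13]
  3 → bin 2  [load 12/13]
  2 → bin 3 (new)  [load 2/13]
  2 → bin 3  [load 4/13]
3 bins opened.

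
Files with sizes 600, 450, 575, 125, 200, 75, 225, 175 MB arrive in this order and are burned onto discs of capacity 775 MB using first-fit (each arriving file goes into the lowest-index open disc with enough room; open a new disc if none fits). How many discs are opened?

  600 → disc 1 (new)  [load 600/775]
  450 → disc 2 (new)  [load 450/775]
  575 → disc 3 (new)  [load 575/775]
  125 → disc 1  [load 725/775]
  200 → disc 2  [load 650/775]
  75 → disc 2  [load 725/775]
  225 → disc 4 (new)  [load 225/775]
  175 → disc 3  [load 750/775]
4 discs opened.

4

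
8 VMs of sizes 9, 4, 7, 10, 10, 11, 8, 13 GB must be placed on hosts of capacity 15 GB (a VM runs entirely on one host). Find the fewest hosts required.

6

Total = 13 + 11 + 10 + 10 + 9 + 8 + 7 + 4 = 72 GB.
Lower bound: ⌈72/15⌉ = 5 hosts.
Also, 6 VMs each exceed 15/2 GB, and no two of those can share a host, so at least 6 hosts are needed.
A packing using 6 hosts:
  host 1: 13 = 13
  host 2: 11 + 4 = 15
  host 3: 10 = 10
  host 4: 10 = 10
  host 5: 9 = 9
  host 6: 8 + 7 = 15
This matches the lower bound, so 6 is optimal.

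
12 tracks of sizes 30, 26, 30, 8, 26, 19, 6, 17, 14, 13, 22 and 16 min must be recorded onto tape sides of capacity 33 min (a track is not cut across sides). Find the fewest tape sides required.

8

Total = 30 + 30 + 26 + 26 + 22 + 19 + 17 + 16 + 14 + 13 + 8 + 6 = 227 min.
Lower bound: ⌈227/33⌉ = 7 tape sides.
A packing using 8 tape sides:
  side 1: 30 = 30
  side 2: 30 = 30
  side 3: 26 + 6 = 32
  side 4: 26 = 26
  side 5: 22 + 8 = 30
  side 6: 19 + 14 = 33
  side 7: 17 + 16 = 33
  side 8: 13 = 13
No arrangement into 7 tape sides stays within capacity, so 8 is optimal.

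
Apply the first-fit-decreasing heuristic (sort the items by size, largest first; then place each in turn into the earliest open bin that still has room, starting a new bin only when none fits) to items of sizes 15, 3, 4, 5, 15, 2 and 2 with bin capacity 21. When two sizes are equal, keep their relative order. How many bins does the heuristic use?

3

Sorted descending: 15, 15, 5, 4, 3, 2, 2.
  15 → bin 1 (new)  [load 15/21]
  15 → bin 2 (new)  [load 15/21]
  5 → bin 1  [load 20/21]
  4 → bin 2  [load 19/21]
  3 → bin 3 (new)  [load 3/21]
  2 → bin 2  [load 21/21]
  2 → bin 3  [load 5/21]
3 bins opened.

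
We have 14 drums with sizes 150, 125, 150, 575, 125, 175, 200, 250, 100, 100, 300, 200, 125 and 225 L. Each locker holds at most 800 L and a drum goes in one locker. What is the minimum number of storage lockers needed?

4

Total = 575 + 300 + 250 + 225 + 200 + 200 + 175 + 150 + 150 + 125 + 125 + 125 + 100 + 100 = 2800 L.
Lower bound: ⌈2800/800⌉ = 4 storage lockers.
A packing using 4 storage lockers:
  locker 1: 575 + 225 = 800
  locker 2: 300 + 250 + 200 = 750
  locker 3: 200 + 175 + 150 + 150 + 125 = 800
  locker 4: 125 + 125 + 100 + 100 = 450
This matches the lower bound, so 4 is optimal.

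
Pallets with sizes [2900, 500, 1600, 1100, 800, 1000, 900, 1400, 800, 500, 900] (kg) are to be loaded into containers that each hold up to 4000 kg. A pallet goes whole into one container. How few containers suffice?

Total = 2900 + 1600 + 1400 + 1100 + 1000 + 900 + 900 + 800 + 800 + 500 + 500 = 12400 kg.
Lower bound: ⌈12400/4000⌉ = 4 containers.
A packing using 4 containers:
  container 1: 2900 + 1100 = 4000
  container 2: 1600 + 1400 + 1000 = 4000
  container 3: 900 + 900 + 800 + 800 + 500 = 3900
  container 4: 500 = 500
This matches the lower bound, so 4 is optimal.

4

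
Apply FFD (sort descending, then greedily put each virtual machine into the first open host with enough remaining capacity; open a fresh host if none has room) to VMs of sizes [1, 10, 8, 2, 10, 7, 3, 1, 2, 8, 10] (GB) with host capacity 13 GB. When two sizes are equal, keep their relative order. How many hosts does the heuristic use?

6

Sorted descending: 10, 10, 10, 8, 8, 7, 3, 2, 2, 1, 1.
  10 → host 1 (new)  [load 10/13]
  10 → host 2 (new)  [load 10/13]
  10 → host 3 (new)  [load 10/13]
  8 → host 4 (new)  [load 8/13]
  8 → host 5 (new)  [load 8/13]
  7 → host 6 (new)  [load 7/13]
  3 → host 1  [load 13/13]
  2 → host 2  [load 12/13]
  2 → host 3  [load 12/13]
  1 → host 2  [load 13/13]
  1 → host 3  [load 13/13]
6 hosts opened.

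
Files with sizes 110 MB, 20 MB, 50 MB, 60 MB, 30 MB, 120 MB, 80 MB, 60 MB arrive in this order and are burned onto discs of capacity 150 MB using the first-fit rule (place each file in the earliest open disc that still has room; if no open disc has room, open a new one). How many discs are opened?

  110 → disc 1 (new)  [load 110/150]
  20 → disc 1  [load 130/150]
  50 → disc 2 (new)  [load 50/150]
  60 → disc 2  [load 110/150]
  30 → disc 2  [load 140/150]
  120 → disc 3 (new)  [load 120/150]
  80 → disc 4 (new)  [load 80/150]
  60 → disc 4  [load 140/150]
4 discs opened.

4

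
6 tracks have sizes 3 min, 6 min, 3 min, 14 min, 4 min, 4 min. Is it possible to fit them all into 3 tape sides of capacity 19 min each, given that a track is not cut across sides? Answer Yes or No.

Yes

A valid assignment using 2 tape sides:
  side 1: 14 + 4 = 18
  side 2: 6 + 4 + 3 + 3 = 16
That uses only 2 ≤ 3, so 3 tape sides are enough.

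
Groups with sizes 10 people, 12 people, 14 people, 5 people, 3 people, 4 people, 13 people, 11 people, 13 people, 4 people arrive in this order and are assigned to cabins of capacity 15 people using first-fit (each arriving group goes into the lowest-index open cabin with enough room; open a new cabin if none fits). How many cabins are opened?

7

  10 → cabin 1 (new)  [load 10/15]
  12 → cabin 2 (new)  [load 12/15]
  14 → cabin 3 (new)  [load 14/15]
  5 → cabin 1  [load 15/15]
  3 → cabin 2  [load 15/15]
  4 → cabin 4 (new)  [load 4/15]
  13 → cabin 5 (new)  [load 13/15]
  11 → cabin 4  [load 15/15]
  13 → cabin 6 (new)  [load 13/15]
  4 → cabin 7 (new)  [load 4/15]
7 cabins opened.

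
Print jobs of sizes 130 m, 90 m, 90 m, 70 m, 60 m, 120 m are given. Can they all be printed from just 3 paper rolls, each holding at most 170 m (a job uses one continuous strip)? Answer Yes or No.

No

Total = 560 m; ⌈560/170⌉ = 4.
At least 4 paper rolls are required, but only 3 are allowed.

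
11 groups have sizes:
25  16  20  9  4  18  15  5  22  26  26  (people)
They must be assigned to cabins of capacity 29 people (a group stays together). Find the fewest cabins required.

8

Total = 26 + 26 + 25 + 22 + 20 + 18 + 16 + 15 + 9 + 5 + 4 = 186 people.
Lower bound: ⌈186/29⌉ = 7 cabins.
Also, 8 groups each exceed 29/2 people, and no two of those can share a cabin, so at least 8 cabins are needed.
A packing using 8 cabins:
  cabin 1: 26 = 26
  cabin 2: 26 = 26
  cabin 3: 25 + 4 = 29
  cabin 4: 22 + 5 = 27
  cabin 5: 20 + 9 = 29
  cabin 6: 18 = 18
  cabin 7: 16 = 16
  cabin 8: 15 = 15
This matches the lower bound, so 8 is optimal.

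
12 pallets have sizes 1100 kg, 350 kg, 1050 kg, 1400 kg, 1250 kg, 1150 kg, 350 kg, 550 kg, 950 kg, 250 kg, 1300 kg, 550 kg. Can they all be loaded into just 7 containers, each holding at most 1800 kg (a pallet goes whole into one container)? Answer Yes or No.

Yes

A valid assignment using 7 containers:
  container 1: 1400 + 350 = 1750
  container 2: 1300 + 350 = 1650
  container 3: 1250 + 550 = 1800
  container 4: 1150 + 550 = 1700
  container 5: 1100 + 250 = 1350
  container 6: 1050 = 1050
  container 7: 950 = 950
Every load is within 1800 kg, so 7 containers suffice.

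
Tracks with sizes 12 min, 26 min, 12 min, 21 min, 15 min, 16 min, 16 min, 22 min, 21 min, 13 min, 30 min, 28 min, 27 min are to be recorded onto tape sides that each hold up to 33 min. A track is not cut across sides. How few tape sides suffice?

9

Total = 30 + 28 + 27 + 26 + 22 + 21 + 21 + 16 + 16 + 15 + 13 + 12 + 12 = 259 min.
Lower bound: ⌈259/33⌉ = 8 tape sides.
A packing using 9 tape sides:
  side 1: 30 = 30
  side 2: 28 = 28
  side 3: 27 = 27
  side 4: 26 = 26
  side 5: 22 = 22
  side 6: 21 + 12 = 33
  side 7: 21 + 12 = 33
  side 8: 16 + 16 = 32
  side 9: 15 + 13 = 28
No arrangement into 8 tape sides stays within capacity, so 9 is optimal.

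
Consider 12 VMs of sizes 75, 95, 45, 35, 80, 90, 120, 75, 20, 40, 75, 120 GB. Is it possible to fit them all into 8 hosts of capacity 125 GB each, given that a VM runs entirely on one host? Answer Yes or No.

Yes

A valid assignment using 8 hosts:
  host 1: 120 = 120
  host 2: 120 = 120
  host 3: 95 + 20 = 115
  host 4: 90 + 35 = 125
  host 5: 80 + 45 = 125
  host 6: 75 + 40 = 115
  host 7: 75 = 75
  host 8: 75 = 75
Every load is within 125 GB, so 8 hosts suffice.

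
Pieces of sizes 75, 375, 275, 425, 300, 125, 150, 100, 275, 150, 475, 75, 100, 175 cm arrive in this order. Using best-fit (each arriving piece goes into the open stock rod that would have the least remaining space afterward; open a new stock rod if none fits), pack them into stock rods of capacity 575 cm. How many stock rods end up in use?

  75 → stock rod 1 (new)  [load 75/575]
  375 → stock rod 1  [load 450/575]
  275 → stock rod 2 (new)  [load 275/575]
  425 → stock rod 3 (new)  [load 425/575]
  300 → stock rod 2  [load 575/575]
  125 → stock rod 1  [load 575/575]
  150 → stock rod 3  [load 575/575]
  100 → stock rod 4 (new)  [load 100/575]
  275 → stock rod 4  [load 375/575]
  150 → stock rod 4  [load 525/575]
  475 → stock rod 5 (new)  [load 475/575]
  75 → stock rod 5  [load 550/575]
  100 → stock rod 6 (new)  [load 100/575]
  175 → stock rod 6  [load 275/575]
6 stock rods opened.

6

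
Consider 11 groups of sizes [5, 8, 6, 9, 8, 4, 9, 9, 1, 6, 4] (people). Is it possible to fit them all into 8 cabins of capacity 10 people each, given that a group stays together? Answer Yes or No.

A valid assignment using 8 cabins:
  cabin 1: 9 + 1 = 10
  cabin 2: 9 = 9
  cabin 3: 9 = 9
  cabin 4: 8 = 8
  cabin 5: 8 = 8
  cabin 6: 6 + 4 = 10
  cabin 7: 6 + 4 = 10
  cabin 8: 5 = 5
Every load is within 10 people, so 8 cabins suffice.

Yes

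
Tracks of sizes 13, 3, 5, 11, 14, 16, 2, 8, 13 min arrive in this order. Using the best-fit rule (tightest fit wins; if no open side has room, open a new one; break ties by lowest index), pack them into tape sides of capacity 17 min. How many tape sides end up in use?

  13 → side 1 (new)  [load 13/17]
  3 → side 1  [load 16/17]
  5 → side 2 (new)  [load 5/17]
  11 → side 2  [load 16/17]
  14 → side 3 (new)  [load 14/17]
  16 → side 4 (new)  [load 16/17]
  2 → side 3  [load 16/17]
  8 → side 5 (new)  [load 8/17]
  13 → side 6 (new)  [load 13/17]
6 tape sides opened.

6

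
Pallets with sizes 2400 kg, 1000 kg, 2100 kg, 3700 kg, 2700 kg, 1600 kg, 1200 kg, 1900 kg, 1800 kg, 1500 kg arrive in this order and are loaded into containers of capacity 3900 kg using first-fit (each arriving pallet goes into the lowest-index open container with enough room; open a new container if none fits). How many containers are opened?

  2400 → container 1 (new)  [load 2400/3900]
  1000 → container 1  [load 3400/3900]
  2100 → container 2 (new)  [load 2100/3900]
  3700 → container 3 (new)  [load 3700/3900]
  2700 → container 4 (new)  [load 2700/3900]
  1600 → container 2  [load 3700/3900]
  1200 → container 4  [load 3900/3900]
  1900 → container 5 (new)  [load 1900/3900]
  1800 → container 5  [load 3700/3900]
  1500 → container 6 (new)  [load 1500/3900]
6 containers opened.

6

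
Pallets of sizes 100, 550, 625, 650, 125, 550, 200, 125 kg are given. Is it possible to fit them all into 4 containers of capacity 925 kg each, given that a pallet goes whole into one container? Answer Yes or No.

Yes

A valid assignment using 4 containers:
  container 1: 650 + 200 = 850
  container 2: 625 + 125 + 125 = 875
  container 3: 550 + 100 = 650
  container 4: 550 = 550
Every load is within 925 kg, so 4 containers suffice.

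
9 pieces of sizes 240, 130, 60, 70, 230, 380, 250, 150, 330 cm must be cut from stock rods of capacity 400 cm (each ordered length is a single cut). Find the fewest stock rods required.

Total = 380 + 330 + 250 + 240 + 230 + 150 + 130 + 70 + 60 = 1840 cm.
Lower bound: ⌈1840/400⌉ = 5 stock rods.
A packing using 5 stock rods:
  stock rod 1: 380 = 380
  stock rod 2: 330 + 70 = 400
  stock rod 3: 250 + 150 = 400
  stock rod 4: 240 + 130 = 370
  stock rod 5: 230 + 60 = 290
This matches the lower bound, so 5 is optimal.

5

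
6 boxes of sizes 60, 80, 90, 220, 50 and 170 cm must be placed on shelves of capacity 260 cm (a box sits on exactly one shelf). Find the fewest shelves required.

3

Total = 220 + 170 + 90 + 80 + 60 + 50 = 670 cm.
Lower bound: ⌈670/260⌉ = 3 shelves.
A packing using 3 shelves:
  shelf 1: 220 = 220
  shelf 2: 170 + 90 = 260
  shelf 3: 80 + 60 + 50 = 190
This matches the lower bound, so 3 is optimal.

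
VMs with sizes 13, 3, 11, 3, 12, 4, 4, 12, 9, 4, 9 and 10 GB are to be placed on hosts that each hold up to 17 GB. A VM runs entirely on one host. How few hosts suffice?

Total = 13 + 12 + 12 + 11 + 10 + 9 + 9 + 4 + 4 + 4 + 3 + 3 = 94 GB.
Lower bound: ⌈94/17⌉ = 6 hosts.
Also, 7 VMs each exceed 17/2 GB, and no two of those can share a host, so at least 7 hosts are needed.
A packing using 7 hosts:
  host 1: 13 + 4 = 17
  host 2: 12 + 4 = 16
  host 3: 12 + 4 = 16
  host 4: 11 + 3 + 3 = 17
  host 5: 10 = 10
  host 6: 9 = 9
  host 7: 9 = 9
This matches the lower bound, so 7 is optimal.

7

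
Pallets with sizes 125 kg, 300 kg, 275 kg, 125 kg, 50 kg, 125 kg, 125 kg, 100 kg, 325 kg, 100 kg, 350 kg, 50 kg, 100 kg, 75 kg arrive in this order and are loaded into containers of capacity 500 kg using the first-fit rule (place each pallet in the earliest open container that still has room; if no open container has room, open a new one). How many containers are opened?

5

  125 → container 1 (new)  [load 125/500]
  300 → container 1  [load 425/500]
  275 → container 2 (new)  [load 275/500]
  125 → container 2  [load 400/500]
  50 → container 1  [load 475/500]
  125 → container 3 (new)  [load 125/500]
  125 → container 3  [load 250/500]
  100 → container 2  [load 500/500]
  325 → container 4 (new)  [load 325/500]
  100 → container 3  [load 350/500]
  350 → container 5 (new)  [load 350/500]
  50 → container 3  [load 400/500]
  100 → container 3  [load 500/500]
  75 → container 4  [load 400/500]
5 containers opened.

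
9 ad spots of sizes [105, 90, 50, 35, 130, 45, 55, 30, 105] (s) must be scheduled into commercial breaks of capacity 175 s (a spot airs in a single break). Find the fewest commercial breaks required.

Total = 130 + 105 + 105 + 90 + 55 + 50 + 45 + 35 + 30 = 645 s.
Lower bound: ⌈645/175⌉ = 4 commercial breaks.
A packing using 4 commercial breaks:
  break 1: 130 + 45 = 175
  break 2: 105 + 55 = 160
  break 3: 105 + 50 = 155
  break 4: 90 + 35 + 30 = 155
This matches the lower bound, so 4 is optimal.

4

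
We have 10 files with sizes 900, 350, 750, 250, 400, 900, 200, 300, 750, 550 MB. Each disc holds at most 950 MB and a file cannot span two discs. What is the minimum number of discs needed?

6

Total = 900 + 900 + 750 + 750 + 550 + 400 + 350 + 300 + 250 + 200 = 5350 MB.
Lower bound: ⌈5350/950⌉ = 6 discs.
A packing using 6 discs:
  disc 1: 900 = 900
  disc 2: 900 = 900
  disc 3: 750 + 200 = 950
  disc 4: 750 = 750
  disc 5: 550 + 400 = 950
  disc 6: 350 + 300 + 250 = 900
This matches the lower bound, so 6 is optimal.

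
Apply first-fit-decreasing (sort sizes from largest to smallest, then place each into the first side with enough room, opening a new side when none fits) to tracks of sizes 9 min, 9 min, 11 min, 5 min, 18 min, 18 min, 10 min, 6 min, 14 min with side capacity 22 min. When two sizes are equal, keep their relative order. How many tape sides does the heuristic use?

6

Sorted descending: 18, 18, 14, 11, 10, 9, 9, 6, 5.
  18 → side 1 (new)  [load 18/22]
  18 → side 2 (new)  [load 18/22]
  14 → side 3 (new)  [load 14/22]
  11 → side 4 (new)  [load 11/22]
  10 → side 4  [load 21/22]
  9 → side 5 (new)  [load 9/22]
  9 → side 5  [load 18/22]
  6 → side 3  [load 20/22]
  5 → side 6 (new)  [load 5/22]
6 tape sides opened.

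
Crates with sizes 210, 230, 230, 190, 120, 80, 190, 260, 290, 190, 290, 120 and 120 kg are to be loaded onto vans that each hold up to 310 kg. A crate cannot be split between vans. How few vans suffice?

9

Total = 290 + 290 + 260 + 230 + 230 + 210 + 190 + 190 + 190 + 120 + 120 + 120 + 80 = 2520 kg.
Lower bound: ⌈2520/310⌉ = 9 vans.
A packing using 9 vans:
  van 1: 290 = 290
  van 2: 290 = 290
  van 3: 260 = 260
  van 4: 230 + 80 = 310
  van 5: 230 = 230
  van 6: 210 = 210
  van 7: 190 + 120 = 310
  van 8: 190 + 120 = 310
  van 9: 190 + 120 = 310
This matches the lower bound, so 9 is optimal.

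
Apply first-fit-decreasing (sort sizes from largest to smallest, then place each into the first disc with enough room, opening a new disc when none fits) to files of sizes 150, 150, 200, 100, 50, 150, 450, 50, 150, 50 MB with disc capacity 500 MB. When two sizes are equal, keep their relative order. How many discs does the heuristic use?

Sorted descending: 450, 200, 150, 150, 150, 150, 100, 50, 50, 50.
  450 → disc 1 (new)  [load 450/500]
  200 → disc 2 (new)  [load 200/500]
  150 → disc 2  [load 350/500]
  150 → disc 2  [load 500/500]
  150 → disc 3 (new)  [load 150/500]
  150 → disc 3  [load 300/500]
  100 → disc 3  [load 400/500]
  50 → disc 1  [load 500/500]
  50 → disc 3  [load 450/500]
  50 → disc 3  [load 500/500]
3 discs opened.

3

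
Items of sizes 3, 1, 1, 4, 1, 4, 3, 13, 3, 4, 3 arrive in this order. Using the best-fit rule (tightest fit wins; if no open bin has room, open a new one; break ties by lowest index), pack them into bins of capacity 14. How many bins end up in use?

3

  3 → bin 1 (new)  [load 3/14]
  1 → bin 1  [load 4/14]
  1 → bin 1  [load 5/14]
  4 → bin 1  [load 9/14]
  1 → bin 1  [load 10/14]
  4 → bin 1  [load 14/14]
  3 → bin 2 (new)  [load 3/14]
  13 → bin 3 (new)  [load 13/14]
  3 → bin 2  [load 6/14]
  4 → bin 2  [load 10/14]
  3 → bin 2  [load 13/14]
3 bins opened.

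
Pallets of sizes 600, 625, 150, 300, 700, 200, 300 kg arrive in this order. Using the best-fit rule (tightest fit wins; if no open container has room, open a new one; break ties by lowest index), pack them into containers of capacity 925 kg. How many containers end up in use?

4

  600 → container 1 (new)  [load 600/925]
  625 → container 2 (new)  [load 625/925]
  150 → container 2  [load 775/925]
  300 → container 1  [load 900/925]
  700 → container 3 (new)  [load 700/925]
  200 → container 3  [load 900/925]
  300 → container 4 (new)  [load 300/925]
4 containers opened.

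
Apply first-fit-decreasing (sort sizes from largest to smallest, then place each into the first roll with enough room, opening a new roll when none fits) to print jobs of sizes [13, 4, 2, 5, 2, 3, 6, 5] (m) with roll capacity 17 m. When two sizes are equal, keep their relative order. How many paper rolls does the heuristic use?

Sorted descending: 13, 6, 5, 5, 4, 3, 2, 2.
  13 → roll 1 (new)  [load 13/17]
  6 → roll 2 (new)  [load 6/17]
  5 → roll 2  [load 11/17]
  5 → roll 2  [load 16/17]
  4 → roll 1  [load 17/17]
  3 → roll 3 (new)  [load 3/17]
  2 → roll 3  [load 5/17]
  2 → roll 3  [load 7/17]
3 paper rolls opened.

3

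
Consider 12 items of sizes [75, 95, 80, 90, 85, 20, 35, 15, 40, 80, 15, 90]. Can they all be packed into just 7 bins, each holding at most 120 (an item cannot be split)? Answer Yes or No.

A valid assignment using 7 bins:
  bin 1: 95 + 20 = 115
  bin 2: 90 + 15 + 15 = 120
  bin 3: 90 = 90
  bin 4: 85 + 35 = 120
  bin 5: 80 + 40 = 120
  bin 6: 80 = 80
  bin 7: 75 = 75
Every load is within 120, so 7 bins suffice.

Yes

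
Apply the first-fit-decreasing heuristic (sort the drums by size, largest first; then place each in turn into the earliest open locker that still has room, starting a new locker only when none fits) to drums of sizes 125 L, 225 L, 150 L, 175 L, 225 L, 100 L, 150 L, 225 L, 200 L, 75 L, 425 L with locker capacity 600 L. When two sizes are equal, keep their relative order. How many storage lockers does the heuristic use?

4

Sorted descending: 425, 225, 225, 225, 200, 175, 150, 150, 125, 100, 75.
  425 → locker 1 (new)  [load 425/600]
  225 → locker 2 (new)  [load 225/600]
  225 → locker 2  [load 450/600]
  225 → locker 3 (new)  [load 225/600]
  200 → locker 3  [load 425/600]
  175 → locker 1  [load 600/600]
  150 → locker 2  [load 600/600]
  150 → locker 3  [load 575/600]
  125 → locker 4 (new)  [load 125/600]
  100 → locker 4  [load 225/600]
  75 → locker 4  [load 300/600]
4 storage lockers opened.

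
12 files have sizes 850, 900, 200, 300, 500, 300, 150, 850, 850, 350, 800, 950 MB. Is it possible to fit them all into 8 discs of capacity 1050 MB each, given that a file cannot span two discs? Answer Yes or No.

A valid assignment using 8 discs:
  disc 1: 950 = 950
  disc 2: 900 + 150 = 1050
  disc 3: 850 + 200 = 1050
  disc 4: 850 = 850
  disc 5: 850 = 850
  disc 6: 800 = 800
  disc 7: 500 + 350 = 850
  disc 8: 300 + 300 = 600
Every load is within 1050 MB, so 8 discs suffice.

Yes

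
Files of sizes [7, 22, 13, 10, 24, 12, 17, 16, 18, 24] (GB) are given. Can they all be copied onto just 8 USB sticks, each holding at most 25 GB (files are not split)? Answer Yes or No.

Yes

A valid assignment using 8 USB sticks:
  USB stick 1: 24 = 24
  USB stick 2: 24 = 24
  USB stick 3: 22 = 22
  USB stick 4: 18 + 7 = 25
  USB stick 5: 17 = 17
  USB stick 6: 16 = 16
  USB stick 7: 13 + 12 = 25
  USB stick 8: 10 = 10
Every load is within 25 GB, so 8 USB sticks suffice.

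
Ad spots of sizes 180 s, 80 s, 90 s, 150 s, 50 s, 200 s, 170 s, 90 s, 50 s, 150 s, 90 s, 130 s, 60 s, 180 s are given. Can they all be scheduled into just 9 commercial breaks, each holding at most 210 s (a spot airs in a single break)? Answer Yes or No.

A valid assignment using 9 commercial breaks:
  break 1: 200 = 200
  break 2: 180 = 180
  break 3: 180 = 180
  break 4: 170 = 170
  break 5: 150 + 60 = 210
  break 6: 150 + 50 = 200
  break 7: 130 + 80 = 210
  break 8: 90 + 90 = 180
  break 9: 90 + 50 = 140
Every load is within 210 s, so 9 commercial breaks suffice.

Yes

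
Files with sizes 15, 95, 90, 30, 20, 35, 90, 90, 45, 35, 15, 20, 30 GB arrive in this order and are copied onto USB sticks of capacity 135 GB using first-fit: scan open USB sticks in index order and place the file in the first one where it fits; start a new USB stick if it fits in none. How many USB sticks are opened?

5

  15 → USB stick 1 (new)  [load 15/135]
  95 → USB stick 1  [load 110/135]
  90 → USB stick 2 (new)  [load 90/135]
  30 → USB stick 2  [load 120/135]
  20 → USB stick 1  [load 130/135]
  35 → USB stick 3 (new)  [load 35/135]
  90 → USB stick 3  [load 125/135]
  90 → USB stick 4 (new)  [load 90/135]
  45 → USB stick 4  [load 135/135]
  35 → USB stick 5 (new)  [load 35/135]
  15 → USB stick 2  [load 135/135]
  20 → USB stick 5  [load 55/135]
  30 → USB stick 5  [load 85/135]
5 USB sticks opened.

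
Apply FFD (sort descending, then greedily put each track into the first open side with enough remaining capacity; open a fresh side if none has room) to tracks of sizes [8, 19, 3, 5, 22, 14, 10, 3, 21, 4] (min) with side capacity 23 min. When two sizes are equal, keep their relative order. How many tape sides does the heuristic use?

5

Sorted descending: 22, 21, 19, 14, 10, 8, 5, 4, 3, 3.
  22 → side 1 (new)  [load 22/23]
  21 → side 2 (new)  [load 21/23]
  19 → side 3 (new)  [load 19/23]
  14 → side 4 (new)  [load 14/23]
  10 → side 5 (new)  [load 10/23]
  8 → side 4  [load 22/23]
  5 → side 5  [load 15/23]
  4 → side 3  [load 23/23]
  3 → side 5  [load 18/23]
  3 → side 5  [load 21/23]
5 tape sides opened.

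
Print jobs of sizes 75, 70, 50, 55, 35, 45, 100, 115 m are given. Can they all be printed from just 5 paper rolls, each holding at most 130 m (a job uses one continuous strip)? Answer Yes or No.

A valid assignment using 5 paper rolls:
  roll 1: 115 = 115
  roll 2: 100 = 100
  roll 3: 75 + 55 = 130
  roll 4: 70 + 50 = 120
  roll 5: 45 + 35 = 80
Every load is within 130 m, so 5 paper rolls suffice.

Yes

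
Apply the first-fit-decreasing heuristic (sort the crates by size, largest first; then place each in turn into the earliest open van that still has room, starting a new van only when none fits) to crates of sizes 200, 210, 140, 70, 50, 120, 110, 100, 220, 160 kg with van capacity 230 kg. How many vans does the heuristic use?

7

Sorted descending: 220, 210, 200, 160, 140, 120, 110, 100, 70, 50.
  220 → van 1 (new)  [load 220/230]
  210 → van 2 (new)  [load 210/230]
  200 → van 3 (new)  [load 200/230]
  160 → van 4 (new)  [load 160/230]
  140 → van 5 (new)  [load 140/230]
  120 → van 6 (new)  [load 120/230]
  110 → van 6  [load 230/230]
  100 → van 7 (new)  [load 100/230]
  70 → van 4  [load 230/230]
  50 → van 5  [load 190/230]
7 vans opened.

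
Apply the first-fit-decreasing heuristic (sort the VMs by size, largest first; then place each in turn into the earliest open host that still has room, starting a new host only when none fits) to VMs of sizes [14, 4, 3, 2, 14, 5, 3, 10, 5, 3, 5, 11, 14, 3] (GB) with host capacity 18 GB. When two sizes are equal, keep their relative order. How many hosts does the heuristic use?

6

Sorted descending: 14, 14, 14, 11, 10, 5, 5, 5, 4, 3, 3, 3, 3, 2.
  14 → host 1 (new)  [load 14/18]
  14 → host 2 (new)  [load 14/18]
  14 → host 3 (new)  [load 14/18]
  11 → host 4 (new)  [load 11/18]
  10 → host 5 (new)  [load 10/18]
  5 → host 4  [load 16/18]
  5 → host 5  [load 15/18]
  5 → host 6 (new)  [load 5/18]
  4 → host 1  [load 18/18]
  3 → host 2  [load 17/18]
  3 → host 3  [load 17/18]
  3 → host 5  [load 18/18]
  3 → host 6  [load 8/18]
  2 → host 4  [load 18/18]
6 hosts opened.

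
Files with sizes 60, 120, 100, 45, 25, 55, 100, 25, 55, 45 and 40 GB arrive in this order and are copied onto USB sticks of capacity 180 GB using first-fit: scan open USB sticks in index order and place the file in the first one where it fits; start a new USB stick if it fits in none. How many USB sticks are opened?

  60 → USB stick 1 (new)  [load 60/180]
  120 → USB stick 1  [load 180/180]
  100 → USB stick 2 (new)  [load 100/180]
  45 → USB stick 2  [load 145/180]
  25 → USB stick 2  [load 170/180]
  55 → USB stick 3 (new)  [load 55/180]
  100 → USB stick 3  [load 155/180]
  25 → USB stick 3  [load 180/180]
  55 → USB stick 4 (new)  [load 55/180]
  45 → USB stick 4  [load 100/180]
  40 → USB stick 4  [load 140/180]
4 USB sticks opened.

4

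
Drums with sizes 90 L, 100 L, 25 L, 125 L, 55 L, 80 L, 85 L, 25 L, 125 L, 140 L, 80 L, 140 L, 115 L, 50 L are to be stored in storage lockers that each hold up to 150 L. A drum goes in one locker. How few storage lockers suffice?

Total = 140 + 140 + 125 + 125 + 115 + 100 + 90 + 85 + 80 + 80 + 55 + 50 + 25 + 25 = 1235 L.
Lower bound: ⌈1235/150⌉ = 9 storage lockers.
Also, 10 drums each exceed 75 L, and no two of those can share a locker, so at least 10 storage lockers are needed.
A packing using 10 storage lockers:
  locker 1: 140 = 140
  locker 2: 140 = 140
  locker 3: 125 + 25 = 150
  locker 4: 125 + 25 = 150
  locker 5: 115 = 115
  locker 6: 100 + 50 = 150
  locker 7: 90 + 55 = 145
  locker 8: 85 = 85
  locker 9: 80 = 80
  locker 10: 80 = 80
This matches the lower bound, so 10 is optimal.

10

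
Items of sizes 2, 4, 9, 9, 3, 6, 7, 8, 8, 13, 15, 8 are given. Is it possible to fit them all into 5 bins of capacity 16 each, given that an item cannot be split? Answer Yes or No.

No

Total = 92; ⌈92/16⌉ = 6.
At least 6 bins are required, but only 5 are allowed.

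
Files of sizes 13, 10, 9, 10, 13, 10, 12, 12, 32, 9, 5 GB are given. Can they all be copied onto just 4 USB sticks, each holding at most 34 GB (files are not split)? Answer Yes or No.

No

Total = 135 GB; ⌈135/34⌉ = 4.
The bound of 4 does not rule out 4, but exhaustive search shows no assignment into 4 USB sticks of capacity 34 GB exists — the minimum is 5.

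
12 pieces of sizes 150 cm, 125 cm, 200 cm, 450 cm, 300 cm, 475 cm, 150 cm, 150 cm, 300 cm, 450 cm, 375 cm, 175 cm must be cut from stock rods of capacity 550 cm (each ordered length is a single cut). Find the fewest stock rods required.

7

Total = 475 + 450 + 450 + 375 + 300 + 300 + 200 + 175 + 150 + 150 + 150 + 125 = 3300 cm.
Lower bound: ⌈3300/550⌉ = 6 stock rods.
A packing using 7 stock rods:
  stock rod 1: 475 = 475
  stock rod 2: 450 = 450
  stock rod 3: 450 = 450
  stock rod 4: 375 + 175 = 550
  stock rod 5: 300 + 200 = 500
  stock rod 6: 300 + 150 = 450
  stock rod 7: 150 + 150 + 125 = 425
No arrangement into 6 stock rods stays within capacity, so 7 is optimal.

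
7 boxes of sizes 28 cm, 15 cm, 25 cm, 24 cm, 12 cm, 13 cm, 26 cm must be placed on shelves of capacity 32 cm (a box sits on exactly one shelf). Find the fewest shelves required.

Total = 28 + 26 + 25 + 24 + 15 + 13 + 12 = 143 cm.
Lower bound: ⌈143/32⌉ = 5 shelves.
A packing using 6 shelves:
  shelf 1: 28 = 28
  shelf 2: 26 = 26
  shelf 3: 25 = 25
  shelf 4: 24 = 24
  shelf 5: 15 + 13 = 28
  shelf 6: 12 = 12
No arrangement into 5 shelves stays within capacity, so 6 is optimal.

6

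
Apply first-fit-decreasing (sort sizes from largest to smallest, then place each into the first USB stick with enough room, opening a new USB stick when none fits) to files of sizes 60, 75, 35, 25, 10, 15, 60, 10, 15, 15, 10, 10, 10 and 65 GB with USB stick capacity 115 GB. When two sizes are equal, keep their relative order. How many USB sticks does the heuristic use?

Sorted descending: 75, 65, 60, 60, 35, 25, 15, 15, 15, 10, 10, 10, 10, 10.
  75 → USB stick 1 (new)  [load 75/115]
  65 → USB stick 2 (new)  [load 65/115]
  60 → USB stick 3 (new)  [load 60/115]
  60 → USB stick 4 (new)  [load 60/115]
  35 → USB stick 1  [load 110/115]
  25 → USB stick 2  [load 90/115]
  15 → USB stick 2  [load 105/115]
  15 → USB stick 3  [load 75/115]
  15 → USB stick 3  [load 90/115]
  10 → USB stick 2  [load 115/115]
  10 → USB stick 3  [load 100/115]
  10 → USB stick 3  [load 110/115]
  10 → USB stick 4  [load 70/115]
  10 → USB stick 4  [load 80/115]
4 USB sticks opened.

4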